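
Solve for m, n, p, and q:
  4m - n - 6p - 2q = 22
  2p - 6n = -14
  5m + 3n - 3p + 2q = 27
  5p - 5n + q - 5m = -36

m = 4, n = 2, p = -1, q = -1

Row-reduce the augmented matrix:
R1 ← R1 / (4).
R3 ← R3 − 5·R1.
R4 ← R4 + 5·R1.
R2 ← R2 / (-6).
R1 ← R1 + 1/4·R2.
R3 ← R3 − 17/4·R2.
R4 ← R4 + 25/4·R2.
R3 ← R3 / (71/12).
R1 ← R1 + 19/12·R3.
R2 ← R2 + 1/3·R3.
R4 ← R4 + 55/12·R3.
R4 ← R4 / (141/71).
R1 ← R1 − 50/71·R4.
R2 ← R2 − 18/71·R4.
R3 ← R3 − 54/71·R4.
Reading off the reduced rows gives m = 4, n = 2, p = -1, q = -1.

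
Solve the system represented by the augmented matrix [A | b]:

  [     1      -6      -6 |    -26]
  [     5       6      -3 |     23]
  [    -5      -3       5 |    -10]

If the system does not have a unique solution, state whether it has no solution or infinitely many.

x_1 = -2, x_2 = 5, x_3 = -1

Row-reduce the augmented matrix:
R2 ← R2 − 5·R1.
R3 ← R3 + 5·R1.
R2 ← R2 / (36).
R1 ← R1 + 6·R2.
R3 ← R3 + 33·R2.
R3 ← R3 / (-1/4).
R1 ← R1 + 3/2·R3.
R2 ← R2 − 3/4·R3.
Reading off the reduced rows gives x_1 = -2, x_2 = 5, x_3 = -1.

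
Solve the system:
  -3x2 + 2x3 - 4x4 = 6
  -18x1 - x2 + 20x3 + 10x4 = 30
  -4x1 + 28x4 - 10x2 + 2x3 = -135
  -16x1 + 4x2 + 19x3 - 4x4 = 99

Row-reduce:
Swap R1 and R2.
R1 ← R1 / (-18).
R3 ← R3 + 4·R1.
R4 ← R4 + 16·R1.
R2 ← R2 / (-3).
R1 ← R1 − 1/18·R2.
R3 ← R3 + 88/9·R2.
R4 ← R4 − 44/9·R2.
R3 ← R3 / (-242/27).
R1 ← R1 + 29/27·R3.
R2 ← R2 + 2/3·R3.
R4 ← R4 − 121/27·R3.
Row 4 reduces to 0 = 3/2, a contradiction. The system is inconsistent.

no solution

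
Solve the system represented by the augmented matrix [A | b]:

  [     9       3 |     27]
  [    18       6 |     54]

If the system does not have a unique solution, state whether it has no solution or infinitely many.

Row-reduce:
R1 ← R1 / (9).
R2 ← R2 − 18·R1.
Rank is 1 with 2 unknowns, leaving x_2 free.

infinitely many solutions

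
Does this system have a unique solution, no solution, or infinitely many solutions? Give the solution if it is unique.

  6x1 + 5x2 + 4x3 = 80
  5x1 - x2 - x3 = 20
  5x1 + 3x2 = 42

x1 = 6, x2 = 4, x3 = 6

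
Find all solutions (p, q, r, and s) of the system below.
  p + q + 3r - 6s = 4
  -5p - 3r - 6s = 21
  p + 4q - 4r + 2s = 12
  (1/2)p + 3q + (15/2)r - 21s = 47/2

Row-reduce:
R2 ← R2 + 5·R1.
R3 ← R3 − 1·R1.
R4 ← R4 − 1/2·R1.
R2 ← R2 / (5).
R1 ← R1 − 1·R2.
R3 ← R3 − 3·R2.
R4 ← R4 − 5/2·R2.
R3 ← R3 / (-71/5).
R1 ← R1 − 3/5·R3.
R2 ← R2 − 12/5·R3.
Row 4 reduces to 0 = 1, a contradiction. The system is inconsistent.

no solution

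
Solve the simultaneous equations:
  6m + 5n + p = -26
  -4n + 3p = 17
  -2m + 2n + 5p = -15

m = 0, n = -5, p = -1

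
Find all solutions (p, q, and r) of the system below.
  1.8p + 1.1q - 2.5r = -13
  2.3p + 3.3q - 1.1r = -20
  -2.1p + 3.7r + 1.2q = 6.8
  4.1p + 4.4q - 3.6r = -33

p = -2, q = -4, r = 2

Row-reduce the augmented matrix:
R1 ← R1 / (9/5).
R2 ← R2 − 23/10·R1.
R3 ← R3 + 21/10·R1.
R4 ← R4 − 41/10·R1.
R2 ← R2 / (341/180).
R1 ← R1 − 11/18·R2.
R3 ← R3 − 149/60·R2.
R4 ← R4 − 341/180·R2.
R3 ← R3 / (-6691/3410).
R1 ← R1 + 64/31·R3.
R2 ← R2 − 377/341·R3.
R4 reduces to 0 = 0, so the extra equation is consistent.
Reading off the reduced rows gives p = -2, q = -4, r = 2.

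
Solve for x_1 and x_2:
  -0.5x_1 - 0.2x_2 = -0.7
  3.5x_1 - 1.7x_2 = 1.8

x_1 = 1, x_2 = 1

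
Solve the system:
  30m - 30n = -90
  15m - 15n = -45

Row-reduce:
R1 ← R1 / (30).
R2 ← R2 − 15·R1.
Rank is 1 with 2 unknowns, leaving n free.

infinitely many solutions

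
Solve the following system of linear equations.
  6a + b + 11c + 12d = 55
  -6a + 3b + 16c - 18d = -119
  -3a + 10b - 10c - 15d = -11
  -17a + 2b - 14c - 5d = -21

a = 2, b = 5, c = -2, d = 5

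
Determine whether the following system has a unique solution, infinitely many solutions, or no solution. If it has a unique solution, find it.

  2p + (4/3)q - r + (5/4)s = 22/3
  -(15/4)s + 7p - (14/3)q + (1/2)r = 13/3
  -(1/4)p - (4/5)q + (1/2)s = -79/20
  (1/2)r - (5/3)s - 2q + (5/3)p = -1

infinitely many solutions

Row-reduce:
R1 ← R1 / (2).
R2 ← R2 − 7·R1.
R3 ← R3 + 1/4·R1.
R4 ← R4 − 5/3·R1.
R2 ← R2 / (-28/3).
R1 ← R1 − 2/3·R2.
R3 ← R3 + 19/30·R2.
R4 ← R4 + 28/9·R2.
R3 ← R3 / (-111/280).
R1 ← R1 + 3/14·R3.
R2 ← R2 + 3/7·R3.
Rank is 3 with 4 unknowns, leaving s free.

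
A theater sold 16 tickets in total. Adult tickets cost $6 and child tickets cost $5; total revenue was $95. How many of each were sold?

adult tickets: 15, child tickets: 1

Let a = adult tickets, c = child tickets.
  a + c = 16
  5c + 6a = 95
Row-reduce the augmented matrix:
R2 ← R2 − 6·R1.
R2 ← R2 / (-1).
R1 ← R1 − 1·R2.
Reading off the reduced rows gives a = 15, c = 1.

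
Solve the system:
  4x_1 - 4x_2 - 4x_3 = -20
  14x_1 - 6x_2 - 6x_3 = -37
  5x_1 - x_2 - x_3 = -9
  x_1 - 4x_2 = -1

no solution

Row-reduce:
R1 ← R1 / (4).
R2 ← R2 − 14·R1.
R3 ← R3 − 5·R1.
R4 ← R4 − 1·R1.
R2 ← R2 / (8).
R1 ← R1 + 1·R2.
R3 ← R3 − 4·R2.
R4 ← R4 + 3·R2.
Swap R3 and R4.
R3 ← R3 / (4).
R2 ← R2 − 1·R3.
Row 4 reduces to 0 = -1/2, a contradiction. The system is inconsistent.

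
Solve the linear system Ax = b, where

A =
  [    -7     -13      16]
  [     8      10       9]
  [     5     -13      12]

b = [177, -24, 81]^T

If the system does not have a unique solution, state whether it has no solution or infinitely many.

x_1 = -6, x_2 = -3, x_3 = 6

Row-reduce the augmented matrix:
R1 ← R1 / (-7).
R2 ← R2 − 8·R1.
R3 ← R3 − 5·R1.
R2 ← R2 / (-34/7).
R1 ← R1 − 13/7·R2.
R3 ← R3 + 156/7·R2.
R3 ← R3 / (-1730/17).
R1 ← R1 − 277/34·R3.
R2 ← R2 + 191/34·R3.
Reading off the reduced rows gives x_1 = -6, x_2 = -3, x_3 = 6.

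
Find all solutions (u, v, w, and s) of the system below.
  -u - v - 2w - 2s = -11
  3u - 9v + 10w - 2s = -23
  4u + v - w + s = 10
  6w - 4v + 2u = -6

infinitely many solutions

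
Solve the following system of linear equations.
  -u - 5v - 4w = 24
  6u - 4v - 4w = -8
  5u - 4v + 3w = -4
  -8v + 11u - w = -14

no solution

Row-reduce:
R1 ← R1 / (-1).
R2 ← R2 − 6·R1.
R3 ← R3 − 5·R1.
R4 ← R4 − 11·R1.
R2 ← R2 / (-34).
R1 ← R1 − 5·R2.
R3 ← R3 + 29·R2.
R4 ← R4 + 63·R2.
R3 ← R3 / (117/17).
R1 ← R1 + 2/17·R3.
R2 ← R2 − 14/17·R3.
R4 ← R4 − 117/17·R3.
Row 4 reduces to 0 = -2, a contradiction. The system is inconsistent.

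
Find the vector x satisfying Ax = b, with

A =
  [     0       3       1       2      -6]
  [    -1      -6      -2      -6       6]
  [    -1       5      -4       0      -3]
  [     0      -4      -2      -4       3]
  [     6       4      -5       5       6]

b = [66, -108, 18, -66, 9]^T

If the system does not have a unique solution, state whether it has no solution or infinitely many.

x_1 = 6, x_2 = 6, x_3 = 6, x_4 = 3, x_5 = -6

Row-reduce the augmented matrix:
Swap R1 and R2.
R1 ← R1 / (-1).
R3 ← R3 + 1·R1.
R5 ← R5 − 6·R1.
R2 ← R2 / (3).
R1 ← R1 − 6·R2.
R3 ← R3 − 11·R2.
R4 ← R4 + 4·R2.
R5 ← R5 + 32·R2.
R3 ← R3 / (-17/3).
R2 ← R2 − 1/3·R3.
R4 ← R4 + 2/3·R3.
R5 ← R5 + 19/3·R3.
R4 ← R4 / (-20/17).
R1 ← R1 − 2·R4.
R2 ← R2 − 10/17·R4.
R3 ← R3 − 4/17·R4.
R5 ← R5 + 139/17·R4.
R5 ← R5 / (177/20).
R1 ← R1 + 51/10·R5.
R2 ← R2 + 9/2·R5.
R3 ← R3 + 18/5·R5.
R4 ← R4 − 111/20·R5.
Reading off the reduced rows gives x_1 = 6, x_2 = 6, x_3 = 6, x_4 = 3, x_5 = -6.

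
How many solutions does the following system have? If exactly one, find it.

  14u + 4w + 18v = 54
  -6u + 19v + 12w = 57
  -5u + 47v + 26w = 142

no solution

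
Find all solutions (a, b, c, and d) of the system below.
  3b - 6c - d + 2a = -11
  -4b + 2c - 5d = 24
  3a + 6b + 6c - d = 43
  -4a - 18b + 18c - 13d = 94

infinitely many solutions

Row-reduce:
R1 ← R1 / (2).
R3 ← R3 − 3·R1.
R4 ← R4 + 4·R1.
R2 ← R2 / (-4).
R1 ← R1 − 3/2·R2.
R3 ← R3 − 3/2·R2.
R4 ← R4 + 12·R2.
R3 ← R3 / (63/4).
R1 ← R1 + 9/4·R3.
R2 ← R2 + 1/2·R3.
Rank is 3 with 4 unknowns, leaving d free.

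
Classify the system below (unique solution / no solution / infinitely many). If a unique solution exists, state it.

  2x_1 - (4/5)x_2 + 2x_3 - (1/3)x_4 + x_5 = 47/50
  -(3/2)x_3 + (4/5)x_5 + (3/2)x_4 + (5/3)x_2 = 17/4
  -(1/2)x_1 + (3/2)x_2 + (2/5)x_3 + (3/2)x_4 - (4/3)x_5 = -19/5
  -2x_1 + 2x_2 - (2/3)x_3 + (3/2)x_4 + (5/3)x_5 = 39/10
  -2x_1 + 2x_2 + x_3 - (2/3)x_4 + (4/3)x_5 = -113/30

x_1 = 1/3, x_2 = -9/5, x_3 = -3/2, x_4 = 2, x_5 = 5/2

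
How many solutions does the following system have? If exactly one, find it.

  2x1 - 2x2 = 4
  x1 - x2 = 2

Row-reduce:
R1 ← R1 / (2).
R2 ← R2 − 1·R1.
Rank is 1 with 2 unknowns, leaving x2 free.

infinitely many solutions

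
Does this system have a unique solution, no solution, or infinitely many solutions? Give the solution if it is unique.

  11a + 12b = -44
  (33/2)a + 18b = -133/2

no solution

Row-reduce:
R1 ← R1 / (11).
R2 ← R2 − 33/2·R1.
Row 2 reduces to 0 = -1/2, a contradiction. The system is inconsistent.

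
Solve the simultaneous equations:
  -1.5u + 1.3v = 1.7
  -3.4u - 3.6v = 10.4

Row-reduce the augmented matrix:
R1 ← R1 / (-3/2).
R2 ← R2 + 17/5·R1.
R2 ← R2 / (-491/75).
R1 ← R1 + 13/15·R2.
Reading off the reduced rows gives u = -2, v = -1.

u = -2, v = -1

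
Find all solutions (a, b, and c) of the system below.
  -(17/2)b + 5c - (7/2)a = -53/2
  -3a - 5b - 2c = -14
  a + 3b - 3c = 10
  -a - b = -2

no solution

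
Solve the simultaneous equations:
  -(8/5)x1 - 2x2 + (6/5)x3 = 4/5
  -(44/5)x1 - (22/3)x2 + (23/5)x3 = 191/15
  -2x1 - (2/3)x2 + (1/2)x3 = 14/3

Row-reduce:
R1 ← R1 / (-8/5).
R2 ← R2 + 44/5·R1.
R3 ← R3 + 2·R1.
R2 ← R2 / (11/3).
R1 ← R1 − 5/4·R2.
R3 ← R3 − 11/6·R2.
Row 3 reduces to 0 = -1/2, a contradiction. The system is inconsistent.

no solution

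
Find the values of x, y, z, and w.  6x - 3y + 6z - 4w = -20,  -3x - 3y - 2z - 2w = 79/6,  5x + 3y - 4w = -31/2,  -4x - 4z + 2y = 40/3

x = -5/2, y = -1, z = -4/3, w = 0

Row-reduce the augmented matrix:
R1 ← R1 / (6).
R2 ← R2 + 3·R1.
R3 ← R3 − 5·R1.
R4 ← R4 + 4·R1.
R2 ← R2 / (-9/2).
R1 ← R1 + 1/2·R2.
R3 ← R3 − 11/2·R2.
R3 ← R3 / (-34/9).
R1 ← R1 − 8/9·R3.
R2 ← R2 + 2/9·R3.
R4 ← R4 / (-8/3).
R1 ← R1 + 26/17·R4.
R2 ← R2 − 62/51·R4.
R3 ← R3 − 25/17·R4.
Reading off the reduced rows gives x = -5/2, y = -1, z = -4/3, w = 0.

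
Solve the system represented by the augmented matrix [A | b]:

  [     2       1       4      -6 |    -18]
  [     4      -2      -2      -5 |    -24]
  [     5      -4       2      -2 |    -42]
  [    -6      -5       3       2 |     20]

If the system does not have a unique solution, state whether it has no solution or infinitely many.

x_1 = -6, x_2 = 2, x_3 = -2, x_4 = 0

Row-reduce the augmented matrix:
R1 ← R1 / (2).
R2 ← R2 − 4·R1.
R3 ← R3 − 5·R1.
R4 ← R4 + 6·R1.
R2 ← R2 / (-4).
R1 ← R1 − 1/2·R2.
R3 ← R3 + 13/2·R2.
R4 ← R4 + 2·R2.
R3 ← R3 / (33/4).
R1 ← R1 − 3/4·R3.
R2 ← R2 − 5/2·R3.
R4 ← R4 − 20·R3.
R4 ← R4 / (-1547/66).
R1 ← R1 + 25/11·R4.
R2 ← R2 + 74/33·R4.
R3 ← R3 − 13/66·R4.
Reading off the reduced rows gives x_1 = -6, x_2 = 2, x_3 = -2, x_4 = 0.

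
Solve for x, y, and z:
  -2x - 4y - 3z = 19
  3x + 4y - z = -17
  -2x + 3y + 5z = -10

x = -2, y = -3, z = -1

Row-reduce the augmented matrix:
R1 ← R1 / (-2).
R2 ← R2 − 3·R1.
R3 ← R3 + 2·R1.
R2 ← R2 / (-2).
R1 ← R1 − 2·R2.
R3 ← R3 − 7·R2.
R3 ← R3 / (-45/4).
R1 ← R1 + 4·R3.
R2 ← R2 − 11/4·R3.
Reading off the reduced rows gives x = -2, y = -3, z = -1.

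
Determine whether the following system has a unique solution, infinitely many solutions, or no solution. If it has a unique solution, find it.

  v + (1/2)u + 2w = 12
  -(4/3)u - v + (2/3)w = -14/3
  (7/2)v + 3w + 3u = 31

infinitely many solutions

Row-reduce:
R1 ← R1 / (1/2).
R2 ← R2 + 4/3·R1.
R3 ← R3 − 3·R1.
R2 ← R2 / (5/3).
R1 ← R1 − 2·R2.
R3 ← R3 + 5/2·R2.
Rank is 2 with 3 unknowns, leaving w free.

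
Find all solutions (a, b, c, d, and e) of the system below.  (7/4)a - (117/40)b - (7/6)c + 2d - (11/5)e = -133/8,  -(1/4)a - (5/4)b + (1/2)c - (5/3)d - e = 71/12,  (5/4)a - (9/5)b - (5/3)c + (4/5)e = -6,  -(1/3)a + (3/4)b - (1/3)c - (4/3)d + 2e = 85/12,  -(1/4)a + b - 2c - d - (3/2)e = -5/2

Row-reduce:
R1 ← R1 / (7/4).
R2 ← R2 + 1/4·R1.
R3 ← R3 − 5/4·R1.
R4 ← R4 + 1/3·R1.
R5 ← R5 + 1/4·R1.
R2 ← R2 / (-467/280).
R1 ← R1 + 117/70·R2.
R3 ← R3 − 81/280·R2.
R4 ← R4 − 27/140·R2.
R5 ← R5 − 163/280·R2.
R3 ← R3 / (-2173/2802).
R1 ← R1 + 1402/1401·R3.
R2 ← R2 + 280/1401·R3.
R4 ← R4 + 2173/4203·R3.
R5 ← R5 + 1915/934·R3.
Swap R4 and R5.
R4 ← R4 / (511/159).
R1 ← R1 − 248/53·R4.
R2 ← R2 − 200/159·R4.
R3 ← R3 − 114/53·R4.
Rank is 4 with 5 unknowns, leaving e free.

infinitely many solutions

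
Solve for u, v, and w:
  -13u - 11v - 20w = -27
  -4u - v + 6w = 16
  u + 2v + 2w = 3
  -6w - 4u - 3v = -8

u = -1, v = 0, w = 2

Row-reduce the augmented matrix:
R1 ← R1 / (-13).
R2 ← R2 + 4·R1.
R3 ← R3 − 1·R1.
R4 ← R4 + 4·R1.
R2 ← R2 / (31/13).
R1 ← R1 − 11/13·R2.
R3 ← R3 − 15/13·R2.
R4 ← R4 − 5/13·R2.
R3 ← R3 / (-168/31).
R1 ← R1 + 86/31·R3.
R2 ← R2 − 158/31·R3.
R4 ← R4 + 56/31·R3.
R4 reduces to 0 = 0, so the extra equation is consistent.
Reading off the reduced rows gives u = -1, v = 0, w = 2.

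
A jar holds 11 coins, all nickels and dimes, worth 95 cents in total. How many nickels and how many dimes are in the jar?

Let n = nickels, d = dimes.
  d + n = 11
  5n + 10d = 95
Row-reduce the augmented matrix:
R2 ← R2 − 5·R1.
R2 ← R2 / (5).
R1 ← R1 − 1·R2.
Reading off the reduced rows gives n = 3, d = 8.

nickels: 3, dimes: 8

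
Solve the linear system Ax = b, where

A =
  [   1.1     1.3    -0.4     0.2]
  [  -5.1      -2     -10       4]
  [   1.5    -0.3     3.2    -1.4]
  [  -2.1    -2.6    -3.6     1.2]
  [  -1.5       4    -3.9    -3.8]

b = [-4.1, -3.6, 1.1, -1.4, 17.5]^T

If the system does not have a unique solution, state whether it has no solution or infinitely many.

Row-reduce the augmented matrix:
R1 ← R1 / (11/10).
R2 ← R2 + 51/10·R1.
R3 ← R3 − 3/2·R1.
R4 ← R4 + 21/10·R1.
R5 ← R5 + 3/2·R1.
R2 ← R2 / (443/110).
R1 ← R1 − 13/11·R2.
R3 ← R3 + 114/55·R2.
R4 ← R4 + 13/110·R2.
R5 ← R5 − 127/22·R2.
R3 ← R3 / (-5218/2215).
R1 ← R1 − 1380/443·R3.
R2 ← R2 + 1304/443·R3.
R4 ← R4 + 10436/2215·R3.
R5 ← R5 − 55583/4430·R3.
Swap R4 and R5.
R4 ← R4 / (-78173/13045).
R1 ← R1 + 320/2609·R4.
R2 ← R2 − 378/2609·R4.
R3 ← R3 + 956/2609·R4.
R5 reduces to 0 = 0, so the extra equation is consistent.
Reading off the reduced rows gives x_1 = -4, x_2 = 1, x_3 = 1, x_4 = -3.

x_1 = -4, x_2 = 1, x_3 = 1, x_4 = -3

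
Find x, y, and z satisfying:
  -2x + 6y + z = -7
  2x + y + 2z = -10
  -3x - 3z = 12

x = -3, y = -2, z = -1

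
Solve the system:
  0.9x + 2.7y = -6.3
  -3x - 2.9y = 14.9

x = -4, y = -1

Row-reduce the augmented matrix:
R1 ← R1 / (9/10).
R2 ← R2 + 3·R1.
R2 ← R2 / (61/10).
R1 ← R1 − 3·R2.
Reading off the reduced rows gives x = -4, y = -1.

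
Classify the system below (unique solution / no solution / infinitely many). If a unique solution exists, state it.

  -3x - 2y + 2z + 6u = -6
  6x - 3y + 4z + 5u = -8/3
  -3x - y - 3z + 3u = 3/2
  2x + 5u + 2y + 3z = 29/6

x = 1, y = 2, z = -3/2, u = 2/3

Row-reduce the augmented matrix:
R1 ← R1 / (-3).
R2 ← R2 − 6·R1.
R3 ← R3 + 3·R1.
R4 ← R4 − 2·R1.
R2 ← R2 / (-7).
R1 ← R1 − 2/3·R2.
R3 ← R3 − 1·R2.
R4 ← R4 − 2/3·R2.
R3 ← R3 / (-27/7).
R1 ← R1 − 2/21·R3.
R2 ← R2 + 8/7·R3.
R4 ← R4 − 107/21·R3.
R4 ← R4 / (799/81).
R1 ← R1 + 32/81·R4.
R2 ← R2 + 61/27·R4.
R3 ← R3 − 4/27·R4.
Reading off the reduced rows gives x = 1, y = 2, z = -3/2, u = 2/3.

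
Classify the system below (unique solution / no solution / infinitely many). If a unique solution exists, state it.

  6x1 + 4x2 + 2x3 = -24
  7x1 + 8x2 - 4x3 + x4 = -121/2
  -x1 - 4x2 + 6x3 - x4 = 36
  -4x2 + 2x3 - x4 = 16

Row-reduce:
R1 ← R1 / (6).
R2 ← R2 − 7·R1.
R3 ← R3 + 1·R1.
R2 ← R2 / (10/3).
R1 ← R1 − 2/3·R2.
R3 ← R3 + 10/3·R2.
R4 ← R4 + 4·R2.
Swap R3 and R4.
R3 ← R3 / (-28/5).
R1 ← R1 − 8/5·R3.
R2 ← R2 + 19/10·R3.
Row 4 reduces to 0 = -1/2, a contradiction. The system is inconsistent.

no solution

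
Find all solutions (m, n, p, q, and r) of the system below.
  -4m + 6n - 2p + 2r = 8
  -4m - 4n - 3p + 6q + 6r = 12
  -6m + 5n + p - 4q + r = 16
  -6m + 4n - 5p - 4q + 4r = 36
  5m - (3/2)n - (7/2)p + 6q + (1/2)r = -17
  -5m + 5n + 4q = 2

no solution

Row-reduce:
R1 ← R1 / (-4).
R2 ← R2 + 4·R1.
R3 ← R3 + 6·R1.
R4 ← R4 + 6·R1.
R5 ← R5 − 5·R1.
R6 ← R6 + 5·R1.
R2 ← R2 / (-10).
R1 ← R1 + 3/2·R2.
R3 ← R3 + 4·R2.
R4 ← R4 + 5·R2.
R5 ← R5 − 6·R2.
R6 ← R6 + 5/2·R2.
R3 ← R3 / (22/5).
R1 ← R1 − 13/20·R3.
R2 ← R2 − 1/10·R3.
R4 ← R4 + 3/2·R3.
R5 ← R5 + 33/5·R3.
R6 ← R6 − 11/4·R3.
R4 ← R4 / (-101/11).
R1 ← R1 − 1/22·R4.
R2 ← R2 + 5/11·R4.
R3 ← R3 + 16/11·R4.
R6 ← R6 − 13/2·R4.
Swap R5 and R6.
R5 ← R5 / (-571/202).
R1 ← R1 + 117/202·R5.
R2 ← R2 + 21/101·R5.
R3 ← R3 + 47/101·R5.
R4 ← R4 − 49/202·R5.
Row 6 reduces to 0 = -1, a contradiction. The system is inconsistent.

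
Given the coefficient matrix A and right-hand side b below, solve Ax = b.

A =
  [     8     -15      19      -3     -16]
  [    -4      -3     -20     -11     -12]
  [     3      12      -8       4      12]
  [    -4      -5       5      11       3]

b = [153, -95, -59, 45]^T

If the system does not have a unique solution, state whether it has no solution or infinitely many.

Row-reduce:
R1 ← R1 / (8).
R2 ← R2 + 4·R1.
R3 ← R3 − 3·R1.
R4 ← R4 + 4·R1.
R2 ← R2 / (-21/2).
R1 ← R1 + 15/8·R2.
R3 ← R3 − 141/8·R2.
R4 ← R4 + 25/2·R2.
R3 ← R3 / (-131/4).
R1 ← R1 − 17/4·R3.
R2 ← R2 − 1·R3.
R4 ← R4 − 27·R3.
R4 ← R4 / (4444/393).
R1 ← R1 + 184/917·R4.
R2 ← R2 − 1943/2751·R4.
R3 ← R3 − 444/917·R4.
Rank is 4 with 5 unknowns, leaving x_5 free.

infinitely many solutions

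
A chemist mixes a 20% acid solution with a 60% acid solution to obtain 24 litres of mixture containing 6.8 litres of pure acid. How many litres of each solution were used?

Let a = litres of solution A, b = litres of solution B.
  a + b = 24
  (1/5)a + (3/5)b = 34/5
Row-reduce the augmented matrix:
R2 ← R2 − 1/5·R1.
R2 ← R2 / (2/5).
R1 ← R1 − 1·R2.
Reading off the reduced rows gives a = 19, b = 5.

litres of solution A: 19, litres of solution B: 5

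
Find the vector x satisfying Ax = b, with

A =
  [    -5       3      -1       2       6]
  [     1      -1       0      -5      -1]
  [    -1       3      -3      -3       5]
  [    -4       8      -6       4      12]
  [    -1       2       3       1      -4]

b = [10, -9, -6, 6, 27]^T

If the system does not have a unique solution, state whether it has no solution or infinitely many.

infinitely many solutions

Row-reduce:
R1 ← R1 / (-5).
R2 ← R2 − 1·R1.
R3 ← R3 + 1·R1.
R4 ← R4 + 4·R1.
R5 ← R5 + 1·R1.
R2 ← R2 / (-2/5).
R1 ← R1 + 3/5·R2.
R3 ← R3 − 12/5·R2.
R4 ← R4 − 28/5·R2.
R5 ← R5 − 7/5·R2.
R3 ← R3 / (-4).
R1 ← R1 − 1/2·R3.
R2 ← R2 − 1/2·R3.
R4 ← R4 + 8·R3.
R5 ← R5 − 5/2·R3.
Swap R4 and R5.
R4 ← R4 / (-279/8).
R1 ← R1 − 21/8·R4.
R2 ← R2 − 61/8·R4.
R3 ← R3 − 31/4·R4.
Rank is 4 with 5 unknowns, leaving x_5 free.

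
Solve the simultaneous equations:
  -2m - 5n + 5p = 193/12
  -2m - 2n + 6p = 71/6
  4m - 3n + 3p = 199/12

Row-reduce the augmented matrix:
R1 ← R1 / (-2).
R2 ← R2 + 2·R1.
R3 ← R3 − 4·R1.
R2 ← R2 / (3).
R1 ← R1 − 5/2·R2.
R3 ← R3 + 13·R2.
R3 ← R3 / (52/3).
R1 ← R1 + 10/3·R3.
R2 ← R2 − 1/3·R3.
Reading off the reduced rows gives m = 4/3, n = -2, p = 7/4.

m = 4/3, n = -2, p = 7/4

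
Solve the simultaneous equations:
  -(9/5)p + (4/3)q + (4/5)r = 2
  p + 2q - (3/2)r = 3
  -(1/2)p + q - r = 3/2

p = 0, q = 3/2, r = 0

Row-reduce the augmented matrix:
R1 ← R1 / (-9/5).
R2 ← R2 − 1·R1.
R3 ← R3 + 1/2·R1.
R2 ← R2 / (74/27).
R1 ← R1 + 20/27·R2.
R3 ← R3 − 17/27·R2.
R3 ← R3 / (-145/148).
R1 ← R1 + 27/37·R3.
R2 ← R2 + 57/148·R3.
Reading off the reduced rows gives p = 0, q = 3/2, r = 0.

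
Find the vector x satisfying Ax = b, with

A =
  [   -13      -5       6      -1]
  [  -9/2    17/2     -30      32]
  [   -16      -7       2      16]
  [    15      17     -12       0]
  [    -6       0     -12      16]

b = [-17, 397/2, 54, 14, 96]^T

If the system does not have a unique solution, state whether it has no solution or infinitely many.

Row-reduce:
R1 ← R1 / (-13).
R2 ← R2 + 9/2·R1.
R3 ← R3 + 16·R1.
R4 ← R4 − 15·R1.
R5 ← R5 + 6·R1.
R2 ← R2 / (133/13).
R1 ← R1 − 5/13·R2.
R3 ← R3 + 11/13·R2.
R4 ← R4 − 146/13·R2.
R5 ← R5 − 30/13·R2.
R3 ← R3 / (-1069/133).
R1 ← R1 − 99/133·R3.
R2 ← R2 + 417/133·R3.
R4 ← R4 − 4008/133·R3.
R5 ← R5 + 1002/133·R3.
R4 ← R4 / (40592/1069).
R1 ← R1 − 753/1069·R4.
R2 ← R2 + 4921/1069·R4.
R3 ← R3 + 5295/2138·R4.
R5 ← R5 + 10148/1069·R4.
Row 5 reduces to 0 = 1/4, a contradiction. The system is inconsistent.

no solution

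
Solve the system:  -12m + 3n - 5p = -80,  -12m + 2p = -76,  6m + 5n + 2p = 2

m = 6, n = -6, p = -2

Row-reduce the augmented matrix:
R1 ← R1 / (-12).
R2 ← R2 + 12·R1.
R3 ← R3 − 6·R1.
R2 ← R2 / (-3).
R1 ← R1 + 1/4·R2.
R3 ← R3 − 13/2·R2.
R3 ← R3 / (44/3).
R1 ← R1 + 1/6·R3.
R2 ← R2 + 7/3·R3.
Reading off the reduced rows gives m = 6, n = -6, p = -2.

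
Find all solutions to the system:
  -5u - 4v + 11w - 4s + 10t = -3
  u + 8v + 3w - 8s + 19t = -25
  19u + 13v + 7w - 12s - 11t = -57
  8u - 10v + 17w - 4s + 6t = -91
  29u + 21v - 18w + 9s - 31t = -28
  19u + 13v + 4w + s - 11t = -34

Row-reduce the augmented matrix:
R1 ← R1 / (-5).
R2 ← R2 − 1·R1.
R3 ← R3 − 19·R1.
R4 ← R4 − 8·R1.
R5 ← R5 − 29·R1.
R6 ← R6 − 19·R1.
R2 ← R2 / (36/5).
R1 ← R1 − 4/5·R2.
R3 ← R3 + 11/5·R2.
R4 ← R4 + 82/5·R2.
R5 ← R5 + 11/5·R2.
R6 ← R6 + 11/5·R2.
R3 ← R3 / (907/18).
R1 ← R1 + 25/9·R3.
R2 ← R2 − 13/18·R3.
R4 ← R4 − 418/9·R3.
R5 ← R5 − 853/18·R3.
R6 ← R6 − 853/18·R3.
R4 ← R4 / (-2626/907).
R1 ← R1 − 118/907·R4.
R2 ← R2 + 720/907·R4.
R3 ← R3 + 538/907·R4.
R5 ← R5 − 10177/907·R4.
R6 ← R6 − 10177/907·R4.
R5 ← R5 / (804917/5252).
R1 ← R1 + 968/1313·R5.
R2 ← R2 + 10851/1313·R5.
R3 ← R3 + 9629/1313·R5.
R4 ← R4 + 70805/5252·R5.
R6 ← R6 − 804917/5252·R5.
R6 reduces to 0 = 0, so the extra equation is consistent.
Reading off the reduced rows gives u = -6, v = 4, w = 1, s = 2, t = -2.

u = -6, v = 4, w = 1, s = 2, t = -2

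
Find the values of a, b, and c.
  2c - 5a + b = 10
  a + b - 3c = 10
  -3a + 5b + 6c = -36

a = -5, b = -3, c = -6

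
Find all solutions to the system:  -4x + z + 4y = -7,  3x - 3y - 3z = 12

Row-reduce:
R1 ← R1 / (-4).
R2 ← R2 − 3·R1.
R2 ← R2 / (-9/4).
R1 ← R1 + 1/4·R2.
Rank is 2 with 3 unknowns, leaving y free.

infinitely many solutions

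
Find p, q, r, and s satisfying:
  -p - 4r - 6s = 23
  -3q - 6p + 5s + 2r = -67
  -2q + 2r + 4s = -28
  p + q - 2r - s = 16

Row-reduce the augmented matrix:
R1 ← R1 / (-1).
R2 ← R2 + 6·R1.
R4 ← R4 − 1·R1.
R2 ← R2 / (-3).
R3 ← R3 + 2·R2.
R4 ← R4 − 1·R2.
R3 ← R3 / (-46/3).
R1 ← R1 − 4·R3.
R2 ← R2 + 26/3·R3.
R4 ← R4 − 8/3·R3.
R4 ← R4 / (60/23).
R1 ← R1 + 2/23·R4.
R2 ← R2 + 11/23·R4.
R3 ← R3 − 35/23·R4.
Reading off the reduced rows gives p = 5, q = 5, r = -1, s = -4.

p = 5, q = 5, r = -1, s = -4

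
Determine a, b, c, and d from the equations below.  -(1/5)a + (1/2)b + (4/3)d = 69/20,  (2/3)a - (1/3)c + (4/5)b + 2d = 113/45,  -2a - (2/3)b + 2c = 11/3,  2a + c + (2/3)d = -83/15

a = -3, b = 5/2, c = -1/3, d = 6/5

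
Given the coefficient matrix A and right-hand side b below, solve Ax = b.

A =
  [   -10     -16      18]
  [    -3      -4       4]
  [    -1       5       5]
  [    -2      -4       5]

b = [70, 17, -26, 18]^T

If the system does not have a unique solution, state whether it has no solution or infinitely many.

Row-reduce the augmented matrix:
R1 ← R1 / (-10).
R2 ← R2 + 3·R1.
R3 ← R3 + 1·R1.
R4 ← R4 + 2·R1.
R2 ← R2 / (4/5).
R1 ← R1 − 8/5·R2.
R3 ← R3 − 33/5·R2.
R4 ← R4 + 4/5·R2.
R3 ← R3 / (59/4).
R1 ← R1 − 1·R3.
R2 ← R2 + 7/4·R3.
R4 reduces to 0 = 0, so the extra equation is consistent.
Reading off the reduced rows gives x_1 = 1, x_2 = -5, x_3 = 0.

x_1 = 1, x_2 = -5, x_3 = 0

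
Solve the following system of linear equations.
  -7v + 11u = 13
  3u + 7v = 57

Row-reduce the augmented matrix:
R1 ← R1 / (11).
R2 ← R2 − 3·R1.
R2 ← R2 / (98/11).
R1 ← R1 + 7/11·R2.
Reading off the reduced rows gives u = 5, v = 6.

u = 5, v = 6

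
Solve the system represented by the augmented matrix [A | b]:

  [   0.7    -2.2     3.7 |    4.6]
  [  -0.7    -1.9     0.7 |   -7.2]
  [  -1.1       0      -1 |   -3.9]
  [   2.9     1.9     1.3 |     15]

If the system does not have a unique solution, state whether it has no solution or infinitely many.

x_1 = -1, x_2 = 6, x_3 = 5

Row-reduce the augmented matrix:
R1 ← R1 / (7/10).
R2 ← R2 + 7/10·R1.
R3 ← R3 + 11/10·R1.
R4 ← R4 − 29/10·R1.
R2 ← R2 / (-41/10).
R1 ← R1 + 22/7·R2.
R3 ← R3 + 121/35·R2.
R4 ← R4 − 771/70·R2.
R3 ← R3 / (3169/2870).
R1 ← R1 − 549/287·R3.
R2 ← R2 + 44/41·R3.
R4 ← R4 + 3169/1435·R3.
R4 reduces to 0 = 0, so the extra equation is consistent.
Reading off the reduced rows gives x_1 = -1, x_2 = 6, x_3 = 5.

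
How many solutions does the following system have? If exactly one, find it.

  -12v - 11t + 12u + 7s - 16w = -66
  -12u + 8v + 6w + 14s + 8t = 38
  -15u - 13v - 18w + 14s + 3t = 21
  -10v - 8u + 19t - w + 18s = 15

Row-reduce:
R1 ← R1 / (12).
R2 ← R2 + 12·R1.
R3 ← R3 + 15·R1.
R4 ← R4 + 8·R1.
R2 ← R2 / (-4).
R1 ← R1 + 1·R2.
R3 ← R3 + 28·R2.
R4 ← R4 + 18·R2.
R3 ← R3 / (32).
R1 ← R1 − 7/6·R3.
R2 ← R2 − 5/2·R3.
R4 ← R4 − 100/3·R3.
R4 ← R4 / (1843/32).
R1 ← R1 + 35/256·R4.
R2 ← R2 − 1141/256·R4.
R3 ← R3 + 497/128·R4.
Rank is 4 with 5 unknowns, leaving t free.

infinitely many solutions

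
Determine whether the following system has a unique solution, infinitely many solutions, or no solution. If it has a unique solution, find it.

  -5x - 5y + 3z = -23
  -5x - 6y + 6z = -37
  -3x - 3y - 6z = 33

x = 5, y = -4, z = -6

Row-reduce the augmented matrix:
R1 ← R1 / (-5).
R2 ← R2 + 5·R1.
R3 ← R3 + 3·R1.
R2 ← R2 / (-1).
R1 ← R1 − 1·R2.
R3 ← R3 / (-39/5).
R1 ← R1 − 12/5·R3.
R2 ← R2 + 3·R3.
Reading off the reduced rows gives x = 5, y = -4, z = -6.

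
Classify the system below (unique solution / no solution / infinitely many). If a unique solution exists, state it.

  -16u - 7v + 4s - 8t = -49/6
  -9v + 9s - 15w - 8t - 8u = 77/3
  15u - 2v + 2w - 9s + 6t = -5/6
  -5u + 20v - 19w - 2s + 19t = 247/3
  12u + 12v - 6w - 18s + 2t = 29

Row-reduce the augmented matrix:
R1 ← R1 / (-16).
R2 ← R2 + 8·R1.
R3 ← R3 − 15·R1.
R4 ← R4 + 5·R1.
R5 ← R5 − 12·R1.
R2 ← R2 / (-11/2).
R1 ← R1 − 7/16·R2.
R3 ← R3 + 137/16·R2.
R4 ← R4 − 355/16·R2.
R5 ← R5 − 27/4·R2.
R3 ← R3 / (2231/88).
R1 ← R1 + 105/88·R3.
R2 ← R2 − 30/11·R3.
R4 ← R4 + 6997/88·R3.
R5 ← R5 + 537/22·R3.
R4 ← R4 / (-57236/2231).
R1 ← R1 + 1011/2231·R4.
R2 ← R2 − 1036/2231·R4.
R3 ← R3 + 1421/2231·R4.
R5 ← R5 + 48984/2231·R4.
R5 ← R5 / (-309596/14309).
R1 ← R1 − 2729/57236·R5.
R2 ← R2 − 8359/14309·R5.
R3 ← R3 + 18017/57236·R5.
R4 ← R4 + 45043/57236·R5.
Reading off the reduced rows gives u = -1/3, v = 1/2, w = -8/3, s = -1/2, t = 1.

u = -1/3, v = 1/2, w = -8/3, s = -1/2, t = 1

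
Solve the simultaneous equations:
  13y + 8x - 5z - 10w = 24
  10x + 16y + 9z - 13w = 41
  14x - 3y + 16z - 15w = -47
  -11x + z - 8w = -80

x = 3, y = 5, z = 1, w = 6

Row-reduce the augmented matrix:
R1 ← R1 / (8).
R2 ← R2 − 10·R1.
R3 ← R3 − 14·R1.
R4 ← R4 + 11·R1.
R2 ← R2 / (-1/4).
R1 ← R1 − 13/8·R2.
R3 ← R3 + 103/4·R2.
R4 ← R4 − 143/8·R2.
R3 ← R3 / (-1546).
R1 ← R1 − 197/2·R3.
R2 ← R2 + 61·R3.
R4 ← R4 − 2169/2·R3.
R4 ← R4 / (-15166/773).
R1 ← R1 + 819/773·R4.
R2 ← R2 + 101/773·R4.
R3 ← R3 + 27/773·R4.
Reading off the reduced rows gives x = 3, y = 5, z = 1, w = 6.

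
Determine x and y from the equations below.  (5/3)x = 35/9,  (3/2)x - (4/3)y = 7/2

Row-reduce the augmented matrix:
R1 ← R1 / (5/3).
R2 ← R2 − 3/2·R1.
R2 ← R2 / (-4/3).
Reading off the reduced rows gives x = 7/3, y = 0.

x = 7/3, y = 0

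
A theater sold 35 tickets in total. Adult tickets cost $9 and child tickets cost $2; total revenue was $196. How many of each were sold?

Let a = adult tickets, c = child tickets.
  a + c = 35
  9a + 2c = 196
Row-reduce the augmented matrix:
R2 ← R2 − 9·R1.
R2 ← R2 / (-7).
R1 ← R1 − 1·R2.
Reading off the reduced rows gives a = 18, c = 17.

adult tickets: 18, child tickets: 17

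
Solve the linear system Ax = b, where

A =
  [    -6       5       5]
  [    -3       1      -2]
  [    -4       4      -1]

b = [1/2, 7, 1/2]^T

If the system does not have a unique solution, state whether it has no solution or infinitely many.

Row-reduce the augmented matrix:
R1 ← R1 / (-6).
R2 ← R2 + 3·R1.
R3 ← R3 + 4·R1.
R2 ← R2 / (-3/2).
R1 ← R1 + 5/6·R2.
R3 ← R3 − 2/3·R2.
R3 ← R3 / (-19/3).
R1 ← R1 − 5/3·R3.
R2 ← R2 − 3·R3.
Reading off the reduced rows gives x_1 = -3, x_2 = -3, x_3 = -1/2.

x_1 = -3, x_2 = -3, x_3 = -1/2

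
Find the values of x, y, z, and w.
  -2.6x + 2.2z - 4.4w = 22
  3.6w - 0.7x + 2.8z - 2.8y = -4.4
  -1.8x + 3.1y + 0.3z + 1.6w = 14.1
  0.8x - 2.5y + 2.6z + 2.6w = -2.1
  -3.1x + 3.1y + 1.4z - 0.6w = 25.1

x = 0, y = 5, z = 6, w = -2

Row-reduce the augmented matrix:
R1 ← R1 / (-13/5).
R2 ← R2 + 7/10·R1.
R3 ← R3 + 9/5·R1.
R4 ← R4 − 4/5·R1.
R5 ← R5 + 31/10·R1.
R2 ← R2 / (-14/5).
R3 ← R3 − 31/10·R2.
R4 ← R4 + 5/2·R2.
R5 ← R5 − 31/10·R2.
R3 ← R3 / (127/104).
R1 ← R1 + 11/13·R3.
R2 ← R2 + 41/52·R3.
R4 ← R4 − 679/520·R3.
R5 ← R5 − 127/104·R3.
R4 ← R4 / (-303554/22225).
R1 ← R1 − 38148/4445·R4.
R2 ← R2 − 20942/4445·R4.
R3 ← R3 − 36194/4445·R4.
R5 reduces to 0 = 0, so the extra equation is consistent.
Reading off the reduced rows gives x = 0, y = 5, z = 6, w = -2.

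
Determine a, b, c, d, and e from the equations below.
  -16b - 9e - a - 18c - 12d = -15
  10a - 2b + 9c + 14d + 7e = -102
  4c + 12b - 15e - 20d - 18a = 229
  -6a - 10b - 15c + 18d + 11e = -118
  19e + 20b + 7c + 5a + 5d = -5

a = -4, b = 4, c = 1, d = -3, e = -3

Row-reduce the augmented matrix:
R1 ← R1 / (-1).
R2 ← R2 − 10·R1.
R3 ← R3 + 18·R1.
R4 ← R4 + 6·R1.
R5 ← R5 − 5·R1.
R2 ← R2 / (-162).
R1 ← R1 − 16·R2.
R3 ← R3 − 300·R2.
R4 ← R4 − 86·R2.
R5 ← R5 + 60·R2.
R3 ← R3 / (34/3).
R1 ← R1 − 10/9·R3.
R2 ← R2 − 19/18·R3.
R4 ← R4 − 20/9·R3.
R5 ← R5 + 59/3·R3.
R4 ← R4 / (15508/459).
R1 ← R1 − 716/459·R4.
R2 ← R2 − 313/459·R4.
R3 ← R3 + 4/153·R4.
R5 ← R5 + 829/51·R4.
R5 ← R5 / (14786/3877).
R1 ← R1 − 1676/3877·R5.
R2 ← R2 − 10663/15508·R5.
R3 ← R3 + 4453/7754·R5.
R4 ← R4 − 5107/7754·R5.
Reading off the reduced rows gives a = -4, b = 4, c = 1, d = -3, e = -3.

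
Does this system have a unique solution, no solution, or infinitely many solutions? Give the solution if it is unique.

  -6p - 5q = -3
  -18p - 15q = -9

infinitely many solutions

Row-reduce:
R1 ← R1 / (-6).
R2 ← R2 + 18·R1.
Rank is 1 with 2 unknowns, leaving q free.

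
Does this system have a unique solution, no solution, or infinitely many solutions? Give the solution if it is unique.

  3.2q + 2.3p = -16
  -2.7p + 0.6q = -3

Row-reduce the augmented matrix:
R1 ← R1 / (23/10).
R2 ← R2 + 27/10·R1.
R2 ← R2 / (501/115).
R1 ← R1 − 32/23·R2.
Reading off the reduced rows gives p = 0, q = -5.

p = 0, q = -5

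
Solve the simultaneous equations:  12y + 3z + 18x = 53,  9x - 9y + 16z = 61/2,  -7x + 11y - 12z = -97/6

Row-reduce the augmented matrix:
R1 ← R1 / (18).
R2 ← R2 − 9·R1.
R3 ← R3 + 7·R1.
R2 ← R2 / (-15).
R1 ← R1 − 2/3·R2.
R3 ← R3 − 47/3·R2.
R3 ← R3 / (194/45).
R1 ← R1 − 73/90·R3.
R2 ← R2 + 29/30·R3.
Reading off the reduced rows gives x = 3/2, y = 5/3, z = 2.

x = 3/2, y = 5/3, z = 2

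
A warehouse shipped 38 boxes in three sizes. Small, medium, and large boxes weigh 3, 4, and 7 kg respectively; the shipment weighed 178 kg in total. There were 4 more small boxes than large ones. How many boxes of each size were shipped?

Let s = small boxes, m = medium boxes, l = large boxes.
  s + m + l = 38
  3s + 4m + 7l = 178
  s - l = 4
Row-reduce the augmented matrix:
R2 ← R2 − 3·R1.
R3 ← R3 − 1·R1.
R1 ← R1 − 1·R2.
R3 ← R3 + 1·R2.
R3 ← R3 / (2).
R1 ← R1 + 3·R3.
R2 ← R2 − 4·R3.
Reading off the reduced rows gives s = 19, m = 4, l = 15.

small boxes: 19, medium boxes: 4, large boxes: 15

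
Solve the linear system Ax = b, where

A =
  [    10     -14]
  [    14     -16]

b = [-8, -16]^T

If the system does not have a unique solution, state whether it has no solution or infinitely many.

x_1 = -8/3, x_2 = -4/3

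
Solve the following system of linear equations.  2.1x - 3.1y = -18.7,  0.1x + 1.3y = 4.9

Row-reduce the augmented matrix:
R1 ← R1 / (21/10).
R2 ← R2 − 1/10·R1.
R2 ← R2 / (152/105).
R1 ← R1 + 31/21·R2.
Reading off the reduced rows gives x = -3, y = 4.

x = -3, y = 4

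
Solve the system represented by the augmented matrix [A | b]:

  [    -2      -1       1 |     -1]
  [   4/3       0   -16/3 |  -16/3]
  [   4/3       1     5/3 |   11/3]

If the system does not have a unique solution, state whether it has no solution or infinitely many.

infinitely many solutions

Row-reduce:
R1 ← R1 / (-2).
R2 ← R2 − 4/3·R1.
R3 ← R3 − 4/3·R1.
R2 ← R2 / (-2/3).
R1 ← R1 − 1/2·R2.
R3 ← R3 − 1/3·R2.
Rank is 2 with 3 unknowns, leaving x_3 free.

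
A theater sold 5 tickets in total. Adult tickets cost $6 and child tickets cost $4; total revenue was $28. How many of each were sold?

adult tickets: 4, child tickets: 1

Let a = adult tickets, c = child tickets.
  a + c = 5
  6a + 4c = 28
From equation 1: a = 5 − c.
Substitute into equation 2 and solve: c = 1.
Then a = 4.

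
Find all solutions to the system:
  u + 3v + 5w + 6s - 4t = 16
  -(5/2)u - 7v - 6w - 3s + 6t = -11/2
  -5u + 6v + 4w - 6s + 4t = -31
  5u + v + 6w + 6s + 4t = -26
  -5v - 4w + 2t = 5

infinitely many solutions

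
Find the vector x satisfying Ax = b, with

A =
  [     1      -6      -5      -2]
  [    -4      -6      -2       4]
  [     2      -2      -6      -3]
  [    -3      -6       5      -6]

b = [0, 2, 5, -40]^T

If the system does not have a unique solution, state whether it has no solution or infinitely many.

Row-reduce the augmented matrix:
R2 ← R2 + 4·R1.
R3 ← R3 − 2·R1.
R4 ← R4 + 3·R1.
R2 ← R2 / (-30).
R1 ← R1 + 6·R2.
R3 ← R3 − 10·R2.
R4 ← R4 + 24·R2.
R3 ← R3 / (-10/3).
R1 ← R1 + 3/5·R3.
R2 ← R2 − 11/15·R3.
R4 ← R4 − 38/5·R3.
R4 ← R4 / (-239/25).
R1 ← R1 + 57/50·R4.
R2 ← R2 − 3/50·R4.
R3 ← R3 − 1/10·R4.
Reading off the reduced rows gives x_1 = 2, x_2 = 1, x_3 = -2, x_4 = 3.

x_1 = 2, x_2 = 1, x_3 = -2, x_4 = 3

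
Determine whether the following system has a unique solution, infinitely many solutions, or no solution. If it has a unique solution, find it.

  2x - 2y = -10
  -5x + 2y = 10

Row-reduce the augmented matrix:
R1 ← R1 / (2).
R2 ← R2 + 5·R1.
R2 ← R2 / (-3).
R1 ← R1 + 1·R2.
Reading off the reduced rows gives x = 0, y = 5.

x = 0, y = 5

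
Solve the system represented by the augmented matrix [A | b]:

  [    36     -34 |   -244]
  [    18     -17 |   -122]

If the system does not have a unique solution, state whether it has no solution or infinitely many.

infinitely many solutions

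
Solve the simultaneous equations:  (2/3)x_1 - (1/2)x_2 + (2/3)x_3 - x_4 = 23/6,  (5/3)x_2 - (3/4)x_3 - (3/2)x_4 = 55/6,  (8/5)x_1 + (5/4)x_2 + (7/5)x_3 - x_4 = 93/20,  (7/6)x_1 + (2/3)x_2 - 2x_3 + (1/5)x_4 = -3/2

x_1 = -1, x_2 = 1, x_3 = 0, x_4 = -5

Row-reduce the augmented matrix:
R1 ← R1 / (2/3).
R3 ← R3 − 8/5·R1.
R4 ← R4 − 7/6·R1.
R2 ← R2 / (5/3).
R1 ← R1 + 3/4·R2.
R3 ← R3 − 49/20·R2.
R4 ← R4 − 37/24·R2.
R3 ← R3 / (361/400).
R1 ← R1 − 53/80·R3.
R2 ← R2 + 9/20·R3.
R4 ← R4 + 1187/480·R3.
R4 ← R4 / (286247/21660).
R1 ← R1 + 3481/722·R4.
R2 ← R2 − 324/361·R4.
R3 ← R3 − 1442/361·R4.
Reading off the reduced rows gives x_1 = -1, x_2 = 1, x_3 = 0, x_4 = -5.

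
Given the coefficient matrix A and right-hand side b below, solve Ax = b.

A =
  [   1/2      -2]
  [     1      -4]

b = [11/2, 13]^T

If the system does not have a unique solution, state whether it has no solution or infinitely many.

no solution

Row-reduce:
R1 ← R1 / (1/2).
R2 ← R2 − 1·R1.
Row 2 reduces to 0 = 2, a contradiction. The system is inconsistent.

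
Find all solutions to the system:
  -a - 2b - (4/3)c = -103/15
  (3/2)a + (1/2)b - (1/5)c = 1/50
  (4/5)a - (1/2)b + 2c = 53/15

a = -1/3, b = 2, c = 12/5

Row-reduce the augmented matrix:
R1 ← R1 / (-1).
R2 ← R2 − 3/2·R1.
R3 ← R3 − 4/5·R1.
R2 ← R2 / (-5/2).
R1 ← R1 − 2·R2.
R3 ← R3 + 21/10·R2.
R3 ← R3 / (1043/375).
R1 ← R1 + 32/75·R3.
R2 ← R2 − 22/25·R3.
Reading off the reduced rows gives a = -1/3, b = 2, c = 12/5.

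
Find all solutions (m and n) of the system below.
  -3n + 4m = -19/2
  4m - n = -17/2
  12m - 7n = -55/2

Row-reduce the augmented matrix:
R1 ← R1 / (4).
R2 ← R2 − 4·R1.
R3 ← R3 − 12·R1.
R2 ← R2 / (2).
R1 ← R1 + 3/4·R2.
R3 ← R3 − 2·R2.
R3 reduces to 0 = 0, so the extra equation is consistent.
Reading off the reduced rows gives m = -2, n = 1/2.

m = -2, n = 1/2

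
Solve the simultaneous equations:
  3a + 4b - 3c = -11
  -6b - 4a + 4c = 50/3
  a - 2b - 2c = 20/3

a = 0, b = -3, c = -1/3

Row-reduce the augmented matrix:
R1 ← R1 / (3).
R2 ← R2 + 4·R1.
R3 ← R3 − 1·R1.
R2 ← R2 / (-2/3).
R1 ← R1 − 4/3·R2.
R3 ← R3 + 10/3·R2.
R3 ← R3 / (-1).
R1 ← R1 + 1·R3.
Reading off the reduced rows gives a = 0, b = -3, c = -1/3.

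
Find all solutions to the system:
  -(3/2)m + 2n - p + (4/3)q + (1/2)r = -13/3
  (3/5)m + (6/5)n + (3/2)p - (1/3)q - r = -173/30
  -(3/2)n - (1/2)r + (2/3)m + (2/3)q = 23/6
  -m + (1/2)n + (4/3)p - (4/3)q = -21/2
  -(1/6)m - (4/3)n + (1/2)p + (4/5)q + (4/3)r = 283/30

m = 6, n = -1, p = -1, q = 2, r = 6

Row-reduce the augmented matrix:
R1 ← R1 / (-3/2).
R2 ← R2 − 3/5·R1.
R3 ← R3 − 2/3·R1.
R4 ← R4 + 1·R1.
R5 ← R5 + 1/6·R1.
R2 ← R2 / (2).
R1 ← R1 + 4/3·R2.
R3 ← R3 + 11/18·R2.
R4 ← R4 + 5/6·R2.
R5 ← R5 + 14/9·R2.
R3 ← R3 / (-13/120).
R1 ← R1 − 7/5·R3.
R2 ← R2 − 11/20·R3.
R4 ← R4 − 59/24·R3.
R5 ← R5 − 22/15·R3.
R4 ← R4 / (9766/351).
R1 ← R1 − 212/13·R4.
R2 ← R2 − 796/117·R4.
R3 ← R3 + 1426/117·R4.
R5 ← R5 − 32789/1755·R4.
R5 ← R5 / (194403/97660).
R1 ← R1 + 1362/4883·R5.
R2 ← R2 − 46/4883·R5.
R3 ← R3 + 6471/9766·R5.
R4 ← R4 + 8787/19532·R5.
Reading off the reduced rows gives m = 6, n = -1, p = -1, q = 2, r = 6.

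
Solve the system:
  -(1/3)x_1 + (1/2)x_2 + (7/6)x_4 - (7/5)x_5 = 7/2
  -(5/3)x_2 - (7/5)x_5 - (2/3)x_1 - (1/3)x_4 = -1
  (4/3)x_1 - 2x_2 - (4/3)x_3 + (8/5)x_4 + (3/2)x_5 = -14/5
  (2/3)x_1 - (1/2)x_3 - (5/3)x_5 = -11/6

Row-reduce:
R1 ← R1 / (-1/3).
R2 ← R2 + 2/3·R1.
R3 ← R3 − 4/3·R1.
R4 ← R4 − 2/3·R1.
R2 ← R2 / (-8/3).
R1 ← R1 + 3/2·R2.
R4 ← R4 − 1·R2.
R3 ← R3 / (-4/3).
R4 ← R4 + 1/2·R3.
R4 ← R4 / (-61/60).
R1 ← R1 + 2·R4.
R2 ← R2 − 1·R4.
R3 ← R3 + 47/10·R4.
Rank is 4 with 5 unknowns, leaving x_5 free.

infinitely many solutions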